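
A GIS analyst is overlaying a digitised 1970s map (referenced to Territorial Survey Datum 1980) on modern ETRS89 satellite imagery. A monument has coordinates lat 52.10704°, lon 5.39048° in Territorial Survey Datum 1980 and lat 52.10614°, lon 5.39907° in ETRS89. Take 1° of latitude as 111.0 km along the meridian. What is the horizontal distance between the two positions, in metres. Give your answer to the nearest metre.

Δφ = 52.10614° − 52.10704° = -0.00090°; Δλ = 5.39907° − 5.39048° = +0.00859°.
ΔN = Δφ × 111000 = -99.9 m; ΔE = Δλ × 111000 × cos(52.10704°) = +0.00859 × 111000 × 0.614188 = 585.6 m.
Distance = √(ΔE² + ΔN²) = √(585.6² + (-99.9)²) = 594.1 m.

594 m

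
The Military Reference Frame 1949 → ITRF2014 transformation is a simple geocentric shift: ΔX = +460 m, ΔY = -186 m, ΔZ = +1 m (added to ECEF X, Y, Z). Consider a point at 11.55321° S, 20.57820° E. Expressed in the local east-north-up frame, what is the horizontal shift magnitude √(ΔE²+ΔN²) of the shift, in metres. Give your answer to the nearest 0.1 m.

At φ = -11.55321°, λ = 20.57820°: sin φ = -0.200278, cos φ = 0.979739, sin λ = 0.351485, cos λ = 0.936193.
ΔE = −sin λ·ΔX + cos λ·ΔY = −(0.351485)·(460) + (0.936193)·(-186) = -335.82 m.
ΔN = −sin φ cos λ·ΔX − sin φ sin λ·ΔY + cos φ·ΔZ = −(-0.200278)(0.936193)(460) − (-0.200278)(0.351485)(-186) + (0.979739)(1) = 74.14 m.
Horizontal magnitude = √(ΔE² + ΔN²) = √((-335.82)² + 74.14²) = 343.90 m.

343.9 m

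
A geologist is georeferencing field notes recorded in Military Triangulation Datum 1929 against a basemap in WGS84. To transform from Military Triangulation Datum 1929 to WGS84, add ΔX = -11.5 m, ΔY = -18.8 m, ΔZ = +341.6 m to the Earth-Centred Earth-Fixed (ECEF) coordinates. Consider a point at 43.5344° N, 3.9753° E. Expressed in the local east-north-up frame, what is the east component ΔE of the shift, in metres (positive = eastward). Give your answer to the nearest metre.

The local east axis at (φ, λ) is (−sin λ, cos λ, 0), so ΔE = −sin(3.9753°)·(-11.5) + cos(3.9753°)·(-18.8) = -17.96 m.

ΔE = -18 m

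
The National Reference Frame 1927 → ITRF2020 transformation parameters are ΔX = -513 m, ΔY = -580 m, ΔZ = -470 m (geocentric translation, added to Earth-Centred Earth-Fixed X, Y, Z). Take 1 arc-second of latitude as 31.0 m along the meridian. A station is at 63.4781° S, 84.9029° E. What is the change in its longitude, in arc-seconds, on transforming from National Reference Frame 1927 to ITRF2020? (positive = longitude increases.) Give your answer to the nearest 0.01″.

Δλ = 33.19″

sin φ = -0.894764, cos φ = 0.446540, sin λ = 0.996046, cos λ = 0.088844.
East component: ΔE = −sin λ·ΔX + cos λ·ΔY = −(0.996046)(-513) + (0.088844)(-580) = 459.44 m.
1° of latitude spans 3600 × 31.00 = 111600 m; at latitude φ, 1° of longitude spans that × cos φ = 49833.8 m, so Δλ = 459.44 / 49833.8 × 3600 = 33.190″.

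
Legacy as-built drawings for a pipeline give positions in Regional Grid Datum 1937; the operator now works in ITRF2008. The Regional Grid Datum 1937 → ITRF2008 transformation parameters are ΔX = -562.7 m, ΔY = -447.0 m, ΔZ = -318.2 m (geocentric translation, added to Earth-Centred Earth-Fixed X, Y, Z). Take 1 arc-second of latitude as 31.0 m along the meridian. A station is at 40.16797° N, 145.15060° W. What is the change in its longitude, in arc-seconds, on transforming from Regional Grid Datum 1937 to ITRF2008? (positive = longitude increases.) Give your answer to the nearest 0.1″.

sin φ = 0.645031, cos φ = 0.764157, sin λ = -0.571421, cos λ = -0.820657.
East component: ΔE = −sin λ·ΔX + cos λ·ΔY = −(-0.571421)(-562.7) + (-0.820657)(-447.0) = 45.29 m.
1° of latitude spans 3600 × 31.00 = 111600 m; at latitude φ, 1° of longitude spans that × cos φ = 85279.9 m, so Δλ = 45.29 / 85279.9 × 3600 = 1.912″.

Δλ = 1.9″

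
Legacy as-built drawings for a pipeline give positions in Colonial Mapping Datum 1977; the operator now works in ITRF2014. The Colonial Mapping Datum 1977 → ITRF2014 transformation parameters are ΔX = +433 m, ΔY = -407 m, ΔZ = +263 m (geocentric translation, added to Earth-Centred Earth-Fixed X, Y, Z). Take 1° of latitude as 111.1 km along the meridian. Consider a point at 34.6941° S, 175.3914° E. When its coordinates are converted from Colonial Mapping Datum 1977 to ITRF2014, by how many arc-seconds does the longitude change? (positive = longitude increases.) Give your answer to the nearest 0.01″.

sin φ = -0.569195, cos φ = 0.822203, sin λ = 0.080349, cos λ = -0.996767.
East component: ΔE = −sin λ·ΔX + cos λ·ΔY = −(0.080349)(433) + (-0.996767)(-407) = 370.89 m.
1° of latitude spans 111100 m; at latitude φ, 1° of longitude spans that × cos φ = 91346.7 m, so Δλ = 370.89 / 91346.7 × 3600 = 14.617″.

Δλ = 14.62″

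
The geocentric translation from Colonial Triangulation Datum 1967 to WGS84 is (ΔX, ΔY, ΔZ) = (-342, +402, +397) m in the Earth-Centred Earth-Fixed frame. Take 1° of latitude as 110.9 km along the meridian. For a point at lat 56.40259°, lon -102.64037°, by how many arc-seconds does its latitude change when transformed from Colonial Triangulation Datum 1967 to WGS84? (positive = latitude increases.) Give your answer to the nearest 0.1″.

Δφ = 15.7″

sin φ = 0.832946, cos φ = 0.553354, sin λ = -0.975763, cos λ = -0.218831.
North component: ΔN = −sin φ cos λ·ΔX − sin φ sin λ·ΔY + cos φ·ΔZ = −(0.832946)(-0.218831)(-342) − (0.832946)(-0.975763)(402) + (0.553354)(397) = 484.07 m.
1° of latitude spans 110900 m, so Δφ = 484.07 / 110900 × 3600 = 15.714″.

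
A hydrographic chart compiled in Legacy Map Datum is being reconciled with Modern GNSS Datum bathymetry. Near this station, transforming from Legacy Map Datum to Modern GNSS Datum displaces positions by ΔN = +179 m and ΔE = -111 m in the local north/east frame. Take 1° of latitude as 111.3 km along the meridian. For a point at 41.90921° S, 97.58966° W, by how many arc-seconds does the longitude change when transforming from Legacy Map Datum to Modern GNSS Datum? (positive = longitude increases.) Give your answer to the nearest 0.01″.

At latitude -41.90921°, cos φ = 0.744204.
1° of longitude at this latitude = 111.3 × cos φ = 82.83 km, so Δλ = -111.0 / 82829.9 = -0.0013401° = -4.824″.

Δλ = -4.82″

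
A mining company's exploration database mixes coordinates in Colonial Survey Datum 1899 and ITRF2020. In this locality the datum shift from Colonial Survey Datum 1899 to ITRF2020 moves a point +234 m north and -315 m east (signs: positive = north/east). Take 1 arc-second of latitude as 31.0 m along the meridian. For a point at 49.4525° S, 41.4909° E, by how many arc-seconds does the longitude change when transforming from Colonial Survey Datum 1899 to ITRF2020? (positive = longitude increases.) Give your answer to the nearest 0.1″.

Δλ = -15.6″

At latitude -49.4525°, cos φ = 0.650078.
1″ of longitude at this latitude = 31.00 × cos φ = 20.1524 m, so Δλ = -315.0 / 20.1524 = -15.631″.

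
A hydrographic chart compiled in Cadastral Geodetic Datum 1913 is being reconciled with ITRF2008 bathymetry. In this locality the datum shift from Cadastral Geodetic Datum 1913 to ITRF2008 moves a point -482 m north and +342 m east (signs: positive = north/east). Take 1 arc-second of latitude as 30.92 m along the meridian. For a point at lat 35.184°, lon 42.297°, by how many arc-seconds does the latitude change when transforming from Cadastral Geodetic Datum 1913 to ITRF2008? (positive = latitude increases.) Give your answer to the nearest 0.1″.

Δφ = -15.6″

1″ of latitude = 30.92 m, so Δφ = -482.0 / 30.92 = -15.589″.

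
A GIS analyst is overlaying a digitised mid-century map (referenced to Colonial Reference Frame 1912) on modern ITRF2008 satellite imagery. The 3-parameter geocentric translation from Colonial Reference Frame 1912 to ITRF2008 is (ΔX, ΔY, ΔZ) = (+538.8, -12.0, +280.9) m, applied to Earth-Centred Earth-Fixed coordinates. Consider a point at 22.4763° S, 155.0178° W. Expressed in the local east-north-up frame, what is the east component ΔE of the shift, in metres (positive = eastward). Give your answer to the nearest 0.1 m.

The local east axis at (φ, λ) is (−sin λ, cos λ, 0), so ΔE = −sin(-155.0178°)·538.8 + cos(-155.0178°)·(-12.0) = 238.43 m.

ΔE = 238.4 m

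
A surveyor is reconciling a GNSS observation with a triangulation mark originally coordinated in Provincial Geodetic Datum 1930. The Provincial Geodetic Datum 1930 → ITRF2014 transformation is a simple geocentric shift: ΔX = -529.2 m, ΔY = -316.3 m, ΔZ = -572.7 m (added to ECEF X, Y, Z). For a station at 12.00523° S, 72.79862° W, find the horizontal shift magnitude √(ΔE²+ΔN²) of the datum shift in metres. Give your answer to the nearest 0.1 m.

At φ = -12.00523°, λ = -72.79862°: sin φ = -0.208001, cos φ = 0.978129, sin λ = -0.955271, cos λ = 0.295731.
ΔE = −sin λ·ΔX + cos λ·ΔY = −(-0.955271)·(-529.2) + (0.295731)·(-316.3) = -599.07 m.
ΔN = −sin φ cos λ·ΔX − sin φ sin λ·ΔY + cos φ·ΔZ = −(-0.208001)(0.295731)(-529.2) − (-0.208001)(-0.955271)(-316.3) + (0.978129)(-572.7) = -529.88 m.
Horizontal magnitude = √(ΔE² + ΔN²) = √((-599.07)² + (-529.88)²) = 799.78 m.

799.8 m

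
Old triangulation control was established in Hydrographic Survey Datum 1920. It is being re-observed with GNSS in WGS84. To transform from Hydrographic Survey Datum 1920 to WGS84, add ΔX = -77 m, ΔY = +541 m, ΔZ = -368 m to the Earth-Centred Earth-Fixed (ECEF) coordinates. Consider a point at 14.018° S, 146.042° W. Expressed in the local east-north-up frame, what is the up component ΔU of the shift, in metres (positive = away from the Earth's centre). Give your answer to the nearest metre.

The local up (radial) axis is (cos φ cos λ, cos φ sin λ, sin φ), giving ΔU = 61.965 − 293.195 + 89.139 = -142.09 m.

ΔU = -142 m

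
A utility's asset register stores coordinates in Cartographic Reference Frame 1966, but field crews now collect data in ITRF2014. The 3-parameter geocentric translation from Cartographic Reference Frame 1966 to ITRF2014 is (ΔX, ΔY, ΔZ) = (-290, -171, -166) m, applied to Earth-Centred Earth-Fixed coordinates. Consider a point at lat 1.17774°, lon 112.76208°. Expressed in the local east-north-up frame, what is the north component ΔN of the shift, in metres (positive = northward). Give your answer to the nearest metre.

ΔN = -165 m

The local north axis is (−sin φ cos λ, −sin φ sin λ, cos φ), giving ΔN = -2.306 + 3.241 − 165.965 = -165.03 m.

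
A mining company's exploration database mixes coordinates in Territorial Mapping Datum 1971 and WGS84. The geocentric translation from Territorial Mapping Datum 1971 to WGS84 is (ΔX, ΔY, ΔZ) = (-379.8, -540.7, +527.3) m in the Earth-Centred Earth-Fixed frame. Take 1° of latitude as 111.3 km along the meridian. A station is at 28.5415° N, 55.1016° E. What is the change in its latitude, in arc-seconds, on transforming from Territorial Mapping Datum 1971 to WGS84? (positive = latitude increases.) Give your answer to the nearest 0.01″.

sin φ = 0.477795, cos φ = 0.878471, sin λ = 0.820168, cos λ = 0.572123.
North component: ΔN = −sin φ cos λ·ΔX − sin φ sin λ·ΔY + cos φ·ΔZ = −(0.477795)(0.572123)(-379.8) − (0.477795)(0.820168)(-540.7) + (0.878471)(527.3) = 778.92 m.
1° of latitude spans 111300 m, so Δφ = 778.92 / 111300 × 3600 = 25.194″.

Δφ = 25.19″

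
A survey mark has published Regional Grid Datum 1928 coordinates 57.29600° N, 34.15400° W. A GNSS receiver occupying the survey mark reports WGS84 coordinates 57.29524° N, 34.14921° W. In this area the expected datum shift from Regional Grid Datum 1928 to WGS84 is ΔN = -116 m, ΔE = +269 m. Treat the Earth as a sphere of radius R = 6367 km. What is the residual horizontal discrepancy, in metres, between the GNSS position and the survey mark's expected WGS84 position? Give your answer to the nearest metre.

37 m

Observed coordinate differences: Δφ = -0.00076°, Δλ = +0.00479°.
Converting to metres (1° lat = 111125 m, cos φ = 0.540299): observed ΔN = -84.5 m, observed ΔE = 287.6 m.
Subtracting the expected shift leaves a residual of -84.5 − (-116) = 31.5 m north and 287.6 − (269) = 18.6 m east.
Residual distance = √(31.5² + 18.6²) = 36.6 m.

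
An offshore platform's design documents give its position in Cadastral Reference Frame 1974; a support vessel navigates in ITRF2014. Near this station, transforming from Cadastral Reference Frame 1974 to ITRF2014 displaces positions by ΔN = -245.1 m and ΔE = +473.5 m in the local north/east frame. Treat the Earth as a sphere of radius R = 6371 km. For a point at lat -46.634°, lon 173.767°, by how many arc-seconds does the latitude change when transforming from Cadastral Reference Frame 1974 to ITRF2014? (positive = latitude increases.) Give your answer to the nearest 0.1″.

On a sphere of radius R, 1 rad of latitude = R, so Δφ = ΔN / R = -245.1 / 6371000 = -3.8471e-05 rad = -7.935″.

Δφ = -7.9″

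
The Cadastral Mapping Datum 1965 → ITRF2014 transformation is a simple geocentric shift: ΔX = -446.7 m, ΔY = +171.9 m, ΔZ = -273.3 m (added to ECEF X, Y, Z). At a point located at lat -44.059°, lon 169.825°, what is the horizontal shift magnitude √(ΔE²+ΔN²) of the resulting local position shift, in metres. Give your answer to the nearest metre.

159 m

The local east axis at (φ, λ) is (−sin λ, cos λ, 0), so ΔE = −sin(169.825°)·(-446.7) + cos(169.825°)·171.9 = -90.28 m.
The local north axis is (−sin φ cos λ, −sin φ sin λ, cos φ), giving ΔN = 305.749 + 21.117 − 196.400 = 130.47 m.
Horizontal magnitude = √(ΔE² + ΔN²) = √((-90.28)² + 130.47²) = 158.66 m.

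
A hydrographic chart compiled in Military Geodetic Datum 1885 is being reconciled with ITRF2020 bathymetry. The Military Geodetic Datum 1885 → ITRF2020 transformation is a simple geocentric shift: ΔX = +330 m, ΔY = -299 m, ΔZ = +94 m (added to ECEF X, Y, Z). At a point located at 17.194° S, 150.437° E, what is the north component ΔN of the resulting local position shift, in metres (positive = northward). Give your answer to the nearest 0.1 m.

ΔN = -38.7 m

The local north axis is (−sin φ cos λ, −sin φ sin λ, cos φ), giving ΔN = -84.851 − 43.608 + 89.799 = -38.66 m.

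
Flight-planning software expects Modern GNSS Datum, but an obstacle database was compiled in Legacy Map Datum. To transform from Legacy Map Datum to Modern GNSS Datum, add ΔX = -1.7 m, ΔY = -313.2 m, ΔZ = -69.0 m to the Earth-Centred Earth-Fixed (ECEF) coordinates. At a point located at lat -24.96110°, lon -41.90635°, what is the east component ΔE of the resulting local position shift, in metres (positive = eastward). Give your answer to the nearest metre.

The local east axis at (φ, λ) is (−sin λ, cos λ, 0), so ΔE = −sin(-41.90635°)·(-1.7) + cos(-41.90635°)·(-313.2) = -234.23 m.

ΔE = -234 m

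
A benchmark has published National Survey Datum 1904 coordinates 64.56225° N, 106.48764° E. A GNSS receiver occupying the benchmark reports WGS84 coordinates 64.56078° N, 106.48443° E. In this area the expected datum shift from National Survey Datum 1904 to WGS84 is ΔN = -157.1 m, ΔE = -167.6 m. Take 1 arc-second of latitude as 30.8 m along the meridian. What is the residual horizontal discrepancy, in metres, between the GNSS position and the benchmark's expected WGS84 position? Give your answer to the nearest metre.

Observed coordinate differences: Δφ = -0.00147°, Δλ = -0.00321°.
Converting to metres (1° lat = 110880 m, cos φ = 0.429530): observed ΔN = -163.0 m, observed ΔE = -152.9 m.
Subtracting the expected shift leaves a residual of -163.0 − (-157.1) = -5.9 m north and -152.9 − (-167.6) = 14.7 m east.
Residual distance = √((-5.9)² + 14.7²) = 15.9 m.

16 m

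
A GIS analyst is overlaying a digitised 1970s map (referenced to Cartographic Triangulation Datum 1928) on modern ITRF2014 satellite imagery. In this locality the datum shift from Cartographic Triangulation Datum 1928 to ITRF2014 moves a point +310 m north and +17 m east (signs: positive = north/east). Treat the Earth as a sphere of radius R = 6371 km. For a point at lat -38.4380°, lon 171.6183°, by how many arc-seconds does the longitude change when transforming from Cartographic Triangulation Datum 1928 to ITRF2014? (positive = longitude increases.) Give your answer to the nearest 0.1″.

At latitude -38.4380°, cos φ = 0.783281.
One radian of longitude at latitude φ spans R cos φ, so Δλ = ΔE / (R cos φ) = 17.0 / (6371000 × 0.783281) = 3.4066e-06 rad = 0.703″.

Δλ = 0.7″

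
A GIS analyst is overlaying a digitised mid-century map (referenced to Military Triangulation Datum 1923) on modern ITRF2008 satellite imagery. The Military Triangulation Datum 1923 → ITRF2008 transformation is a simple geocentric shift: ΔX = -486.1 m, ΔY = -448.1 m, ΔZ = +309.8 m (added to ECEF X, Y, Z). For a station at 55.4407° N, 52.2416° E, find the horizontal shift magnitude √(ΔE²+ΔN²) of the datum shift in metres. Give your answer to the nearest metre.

721 m

The local east axis at (φ, λ) is (−sin λ, cos λ, 0), so ΔE = −sin(52.2416°)·(-486.1) + cos(52.2416°)·(-448.1) = 109.92 m.
The local north axis is (−sin φ cos λ, −sin φ sin λ, cos φ), giving ΔN = 245.131 + 291.754 + 175.737 = 712.62 m.
Horizontal magnitude = √(ΔE² + ΔN²) = √(109.92² + 712.62²) = 721.05 m.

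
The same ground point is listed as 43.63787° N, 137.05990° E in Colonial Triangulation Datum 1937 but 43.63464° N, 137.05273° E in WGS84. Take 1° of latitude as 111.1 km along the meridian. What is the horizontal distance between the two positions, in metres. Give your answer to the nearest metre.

679 m

Δφ = 43.63464° − 43.63787° = -0.00323°; Δλ = 137.05273° − 137.05990° = -0.00717°.
ΔN = Δφ × 111100 = -358.9 m; ΔE = Δλ × 111100 × cos(43.63787°) = -0.00717 × 111100 × 0.723716 = -576.5 m.
Distance = √(ΔE² + ΔN²) = √((-576.5)² + (-358.9)²) = 679.1 m.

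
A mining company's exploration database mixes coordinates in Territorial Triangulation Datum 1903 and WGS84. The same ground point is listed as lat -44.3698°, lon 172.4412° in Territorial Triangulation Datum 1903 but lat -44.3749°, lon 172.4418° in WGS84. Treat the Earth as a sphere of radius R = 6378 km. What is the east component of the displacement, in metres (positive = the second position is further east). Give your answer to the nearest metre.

ΔE = 48 m

Δφ = -44.3749° − -44.3698° = -0.0051°; Δλ = 172.4418° − 172.4412° = +0.0006°.
1° along a meridian = πR/180 = 111317 m.
ΔN = Δφ × 111317 = -567.7 m; ΔE = Δλ × 111317 × cos(-44.3698°) = +0.0006 × 111317 × 0.714841 = 47.7 m.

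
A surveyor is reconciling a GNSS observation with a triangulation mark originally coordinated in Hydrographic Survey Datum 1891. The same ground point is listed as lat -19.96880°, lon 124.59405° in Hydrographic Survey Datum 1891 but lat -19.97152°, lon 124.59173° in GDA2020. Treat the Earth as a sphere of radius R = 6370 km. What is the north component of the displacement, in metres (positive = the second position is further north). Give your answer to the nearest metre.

ΔN = -302 m

Δφ = -19.97152° − -19.96880° = -0.00272°; Δλ = 124.59173° − 124.59405° = -0.00232°.
1° along a meridian = πR/180 = 111177 m.
ΔN = Δφ × 111177 = -302.4 m; ΔE = Δλ × 111177 × cos(-19.96880°) = -0.00232 × 111177 × 0.939879 = -242.4 m.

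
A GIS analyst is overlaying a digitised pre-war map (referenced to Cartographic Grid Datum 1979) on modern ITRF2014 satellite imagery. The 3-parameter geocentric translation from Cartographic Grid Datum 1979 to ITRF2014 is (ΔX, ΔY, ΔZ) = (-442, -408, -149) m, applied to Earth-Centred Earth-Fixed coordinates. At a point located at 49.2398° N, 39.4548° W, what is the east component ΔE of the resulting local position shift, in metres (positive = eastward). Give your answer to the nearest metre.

ΔE = -596 m

The local east axis at (φ, λ) is (−sin λ, cos λ, 0), so ΔE = −sin(-39.4548°)·(-442) + cos(-39.4548°)·(-408) = -595.90 m.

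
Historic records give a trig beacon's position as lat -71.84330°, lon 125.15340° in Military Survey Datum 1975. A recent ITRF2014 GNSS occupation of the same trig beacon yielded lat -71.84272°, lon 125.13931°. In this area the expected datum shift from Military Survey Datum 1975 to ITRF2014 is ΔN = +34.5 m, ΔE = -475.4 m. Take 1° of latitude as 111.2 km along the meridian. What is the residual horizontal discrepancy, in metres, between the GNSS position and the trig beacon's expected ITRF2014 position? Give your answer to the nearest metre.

Observed coordinate differences: Δφ = +0.00058°, Δλ = -0.01409°.
Converting to metres (1° lat = 111200 m, cos φ = 0.311617): observed ΔN = 64.5 m, observed ΔE = -488.2 m.
Subtracting the expected shift leaves a residual of 64.5 − (34.5) = 30.0 m north and -488.2 − (-475.4) = -12.8 m east.
Residual distance = √(30.0² + (-12.8)²) = 32.6 m.

33 m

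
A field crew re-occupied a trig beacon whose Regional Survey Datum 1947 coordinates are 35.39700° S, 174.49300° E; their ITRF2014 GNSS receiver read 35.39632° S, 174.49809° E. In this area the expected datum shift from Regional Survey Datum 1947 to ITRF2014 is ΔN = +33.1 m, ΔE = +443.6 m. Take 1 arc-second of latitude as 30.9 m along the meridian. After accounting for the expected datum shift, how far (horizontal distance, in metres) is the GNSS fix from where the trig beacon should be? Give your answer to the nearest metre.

46 m

Observed coordinate differences: Δφ = +0.00068°, Δλ = +0.00509°.
Converting to metres (1° lat = 111240 m, cos φ = 0.815158): observed ΔN = 75.6 m, observed ΔE = 461.6 m.
Subtracting the expected shift leaves a residual of 75.6 − (33.1) = 42.5 m north and 461.6 − (443.6) = 18.0 m east.
Residual distance = √(42.5² + 18.0²) = 46.2 m.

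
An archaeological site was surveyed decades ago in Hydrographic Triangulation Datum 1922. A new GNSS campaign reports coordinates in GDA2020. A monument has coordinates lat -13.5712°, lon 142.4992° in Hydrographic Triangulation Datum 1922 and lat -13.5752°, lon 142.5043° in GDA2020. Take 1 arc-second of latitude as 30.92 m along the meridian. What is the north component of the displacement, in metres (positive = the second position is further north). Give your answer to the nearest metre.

ΔN = -445 m

Δφ = -13.5752° − -13.5712° = -0.0040°; Δλ = 142.5043° − 142.4992° = +0.0051°.
1° of latitude = 3600 × 30.92 = 111312 m.
ΔN = Δφ × 111312 = -445.2 m; ΔE = Δλ × 111312 × cos(-13.5712°) = +0.0051 × 111312 × 0.972079 = 551.8 m.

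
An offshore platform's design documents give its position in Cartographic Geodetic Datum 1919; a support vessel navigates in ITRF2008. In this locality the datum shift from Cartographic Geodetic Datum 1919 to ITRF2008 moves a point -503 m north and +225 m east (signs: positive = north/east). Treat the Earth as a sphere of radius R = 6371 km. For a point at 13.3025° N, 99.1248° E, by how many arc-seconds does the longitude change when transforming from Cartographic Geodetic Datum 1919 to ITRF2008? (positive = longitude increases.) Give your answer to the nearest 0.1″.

At latitude 13.3025°, cos φ = 0.973169.
One radian of longitude at latitude φ spans R cos φ, so Δλ = ΔE / (R cos φ) = 225.0 / (6371000 × 0.973169) = 3.6290e-05 rad = 7.485″.

Δλ = 7.5″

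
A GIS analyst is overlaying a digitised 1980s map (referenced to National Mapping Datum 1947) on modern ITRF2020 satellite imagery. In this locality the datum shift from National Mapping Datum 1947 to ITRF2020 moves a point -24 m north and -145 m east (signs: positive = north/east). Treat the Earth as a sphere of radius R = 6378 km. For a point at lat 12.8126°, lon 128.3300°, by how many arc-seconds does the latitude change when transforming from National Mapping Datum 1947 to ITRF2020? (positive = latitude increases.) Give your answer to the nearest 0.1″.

On a sphere of radius R, 1 rad of latitude = R, so Δφ = ΔN / R = -24.0 / 6378000 = -3.7629e-06 rad = -0.776″.

Δφ = -0.8″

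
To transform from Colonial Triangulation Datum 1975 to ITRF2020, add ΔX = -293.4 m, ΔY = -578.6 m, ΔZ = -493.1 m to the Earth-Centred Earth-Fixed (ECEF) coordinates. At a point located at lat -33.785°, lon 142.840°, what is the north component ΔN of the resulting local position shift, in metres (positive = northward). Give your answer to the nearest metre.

ΔN = -474 m

At φ = -33.785°, λ = 142.840°: sin φ = -0.556078, cos φ = 0.831130, sin λ = 0.604043, cos λ = -0.796952.
ΔN = −sin φ cos λ·ΔX − sin φ sin λ·ΔY + cos φ·ΔZ = −(-0.556078)(-0.796952)(-293.4) − (-0.556078)(0.604043)(-578.6) + (0.831130)(-493.1) = -474.15 m.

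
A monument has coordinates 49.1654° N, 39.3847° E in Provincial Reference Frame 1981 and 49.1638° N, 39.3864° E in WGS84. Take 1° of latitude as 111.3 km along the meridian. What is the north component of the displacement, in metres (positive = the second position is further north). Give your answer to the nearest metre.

ΔN = -178 m

Δφ = 49.1638° − 49.1654° = -0.0016°; Δλ = 39.3864° − 39.3847° = +0.0017°.
ΔN = Δφ × 111300 = -178.1 m; ΔE = Δλ × 111300 × cos(49.1654°) = +0.0017 × 111300 × 0.653878 = 123.7 m.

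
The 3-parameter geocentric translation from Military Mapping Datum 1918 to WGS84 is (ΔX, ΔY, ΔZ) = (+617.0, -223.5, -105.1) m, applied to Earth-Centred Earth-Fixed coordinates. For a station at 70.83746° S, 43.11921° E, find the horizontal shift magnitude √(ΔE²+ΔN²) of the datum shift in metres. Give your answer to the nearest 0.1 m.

634.7 m

At φ = -70.83746°, λ = 43.11921°: sin φ = -0.944591, cos φ = 0.328249, sin λ = 0.683519, cos λ = 0.729933.
ΔE = −sin λ·ΔX + cos λ·ΔY = −(0.683519)·(617.0) + (0.729933)·(-223.5) = -584.87 m.
ΔN = −sin φ cos λ·ΔX − sin φ sin λ·ΔY + cos φ·ΔZ = −(-0.944591)(0.729933)(617.0) − (-0.944591)(0.683519)(-223.5) + (0.328249)(-105.1) = 246.61 m.
Horizontal magnitude = √(ΔE² + ΔN²) = √((-584.87)² + 246.61²) = 634.74 m.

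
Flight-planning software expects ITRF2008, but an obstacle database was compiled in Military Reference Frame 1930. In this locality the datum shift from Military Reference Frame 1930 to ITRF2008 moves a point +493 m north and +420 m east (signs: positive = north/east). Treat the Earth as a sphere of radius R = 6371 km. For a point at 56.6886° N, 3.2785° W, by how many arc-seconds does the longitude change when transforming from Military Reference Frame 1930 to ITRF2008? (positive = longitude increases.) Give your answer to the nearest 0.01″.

At latitude 56.6886°, cos φ = 0.549189.
One radian of longitude at latitude φ spans R cos φ, so Δλ = ΔE / (R cos φ) = 420.0 / (6371000 × 0.549189) = 1.2004e-04 rad = 24.760″.

Δλ = 24.76″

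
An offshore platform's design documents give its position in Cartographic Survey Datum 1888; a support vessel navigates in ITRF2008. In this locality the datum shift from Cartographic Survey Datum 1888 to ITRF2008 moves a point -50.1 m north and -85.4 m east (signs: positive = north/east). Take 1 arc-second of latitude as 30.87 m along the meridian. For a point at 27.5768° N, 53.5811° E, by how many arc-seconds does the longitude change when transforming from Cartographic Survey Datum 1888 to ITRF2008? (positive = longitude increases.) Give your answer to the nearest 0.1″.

At latitude 27.5768°, cos φ = 0.886391.
1″ of longitude at this latitude = 30.87 × cos φ = 27.3629 m, so Δλ = -85.4 / 27.3629 = -3.121″.

Δλ = -3.1″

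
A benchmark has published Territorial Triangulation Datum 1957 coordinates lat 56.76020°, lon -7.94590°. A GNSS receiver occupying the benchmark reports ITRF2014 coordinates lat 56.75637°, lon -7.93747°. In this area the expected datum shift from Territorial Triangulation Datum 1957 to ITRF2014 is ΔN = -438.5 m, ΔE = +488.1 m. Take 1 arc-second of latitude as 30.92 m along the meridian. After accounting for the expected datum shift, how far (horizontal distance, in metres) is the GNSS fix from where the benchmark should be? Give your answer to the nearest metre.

29 m

Observed coordinate differences: Δφ = -0.00383°, Δλ = +0.00843°.
Converting to metres (1° lat = 111312 m, cos φ = 0.548144): observed ΔN = -426.3 m, observed ΔE = 514.4 m.
Subtracting the expected shift leaves a residual of -426.3 − (-438.5) = 12.2 m north and 514.4 − (488.1) = 26.3 m east.
Residual distance = √(12.2² + 26.3²) = 28.9 m.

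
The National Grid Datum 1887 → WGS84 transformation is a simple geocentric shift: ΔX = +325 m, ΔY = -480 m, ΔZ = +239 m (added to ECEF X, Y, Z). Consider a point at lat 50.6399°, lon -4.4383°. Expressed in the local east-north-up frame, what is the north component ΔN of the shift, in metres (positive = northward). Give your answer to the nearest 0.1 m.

ΔN = -127.7 m

At φ = 50.6399°, λ = -4.4383°: sin φ = 0.773175, cos φ = 0.634192, sin λ = -0.077386, cos λ = 0.997001.
ΔN = −sin φ cos λ·ΔX − sin φ sin λ·ΔY + cos φ·ΔZ = −(0.773175)(0.997001)(325) − (0.773175)(-0.077386)(-480) + (0.634192)(239) = -127.68 m.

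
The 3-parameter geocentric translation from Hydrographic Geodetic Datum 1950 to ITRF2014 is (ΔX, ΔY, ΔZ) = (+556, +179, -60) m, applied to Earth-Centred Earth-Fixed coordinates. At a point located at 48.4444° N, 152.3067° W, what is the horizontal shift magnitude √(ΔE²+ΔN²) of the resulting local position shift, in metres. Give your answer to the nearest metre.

At φ = 48.4444°, λ = -152.3067°: sin φ = 0.748312, cos φ = 0.663347, sin λ = -0.464739, cos λ = -0.885448.
ΔE = −sin λ·ΔX + cos λ·ΔY = −(-0.464739)·(556) + (-0.885448)·(179) = 99.90 m.
ΔN = −sin φ cos λ·ΔX − sin φ sin λ·ΔY + cos φ·ΔZ = −(0.748312)(-0.885448)(556) − (0.748312)(-0.464739)(179) + (0.663347)(-60) = 390.85 m.
Horizontal magnitude = √(ΔE² + ΔN²) = √(99.90² + 390.85²) = 403.42 m.

403 m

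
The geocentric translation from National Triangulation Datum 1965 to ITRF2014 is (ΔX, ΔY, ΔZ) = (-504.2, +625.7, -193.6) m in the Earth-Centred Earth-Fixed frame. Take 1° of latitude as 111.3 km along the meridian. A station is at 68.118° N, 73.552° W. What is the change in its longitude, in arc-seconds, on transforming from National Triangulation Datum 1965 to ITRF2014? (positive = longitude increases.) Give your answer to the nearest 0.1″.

sin φ = 0.927953, cos φ = 0.372696, sin λ = -0.959077, cos λ = 0.283145.
East component: ΔE = −sin λ·ΔX + cos λ·ΔY = −(-0.959077)(-504.2) + (0.283145)(625.7) = -306.40 m.
1° of latitude spans 111300 m; at latitude φ, 1° of longitude spans that × cos φ = 41481.1 m, so Δλ = -306.40 / 41481.1 × 3600 = -26.592″.

Δλ = -26.6″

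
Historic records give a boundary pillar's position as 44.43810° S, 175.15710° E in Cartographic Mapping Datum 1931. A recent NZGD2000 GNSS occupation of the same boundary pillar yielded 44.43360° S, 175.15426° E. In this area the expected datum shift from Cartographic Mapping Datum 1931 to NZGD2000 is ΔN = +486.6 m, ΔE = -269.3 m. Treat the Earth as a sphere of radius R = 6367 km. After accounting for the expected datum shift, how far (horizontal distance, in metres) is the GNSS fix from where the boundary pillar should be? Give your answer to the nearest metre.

Observed coordinate differences: Δφ = +0.00450°, Δλ = -0.00284°.
Converting to metres (1° lat = 111125 m, cos φ = 0.714007): observed ΔN = 500.1 m, observed ΔE = -225.3 m.
Subtracting the expected shift leaves a residual of 500.1 − (486.6) = 13.5 m north and -225.3 − (-269.3) = 44.0 m east.
Residual distance = √(13.5² + 44.0²) = 46.0 m.

46 m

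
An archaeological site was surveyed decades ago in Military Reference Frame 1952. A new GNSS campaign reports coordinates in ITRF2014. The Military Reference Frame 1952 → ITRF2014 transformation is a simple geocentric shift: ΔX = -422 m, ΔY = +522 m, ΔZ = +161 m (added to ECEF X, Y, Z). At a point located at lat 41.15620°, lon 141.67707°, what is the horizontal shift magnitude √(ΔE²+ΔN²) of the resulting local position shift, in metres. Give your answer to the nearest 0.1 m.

343.2 m

The local east axis at (φ, λ) is (−sin λ, cos λ, 0), so ΔE = −sin(141.67707°)·(-422) + cos(141.67707°)·522 = -147.84 m.
The local north axis is (−sin φ cos λ, −sin φ sin λ, cos φ), giving ΔN = -217.882 − 213.024 + 121.220 = -309.69 m.
Horizontal magnitude = √(ΔE² + ΔN²) = √((-147.84)² + (-309.69)²) = 343.17 m.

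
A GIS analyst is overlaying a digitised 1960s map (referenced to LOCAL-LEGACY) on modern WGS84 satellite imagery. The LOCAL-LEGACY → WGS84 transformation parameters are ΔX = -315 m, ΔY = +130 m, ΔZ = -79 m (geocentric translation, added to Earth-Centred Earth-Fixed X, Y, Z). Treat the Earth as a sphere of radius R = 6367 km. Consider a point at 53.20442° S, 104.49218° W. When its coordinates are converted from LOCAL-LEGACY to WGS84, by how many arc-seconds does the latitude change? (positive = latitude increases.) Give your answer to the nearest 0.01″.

Δφ = -2.75″

sin φ = -0.800778, cos φ = 0.598962, sin λ = -0.968182, cos λ = -0.250248.
North component: ΔN = −sin φ cos λ·ΔX − sin φ sin λ·ΔY + cos φ·ΔZ = −(-0.800778)(-0.250248)(-315) − (-0.800778)(-0.968182)(130) + (0.598962)(-79) = -84.98 m.
1° of latitude spans πR/180 = 111125 m, so Δφ = -84.98 / 111125 × 3600 = -2.753″.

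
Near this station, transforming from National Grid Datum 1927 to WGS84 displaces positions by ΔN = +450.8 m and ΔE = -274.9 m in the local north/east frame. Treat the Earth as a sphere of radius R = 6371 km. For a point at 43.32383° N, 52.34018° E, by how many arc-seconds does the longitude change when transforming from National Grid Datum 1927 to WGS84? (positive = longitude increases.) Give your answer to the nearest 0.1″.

At latitude 43.32383°, cos φ = 0.727487.
One radian of longitude at latitude φ spans R cos φ, so Δλ = ΔE / (R cos φ) = -274.9 / (6371000 × 0.727487) = -5.9312e-05 rad = -12.234″.

Δλ = -12.2″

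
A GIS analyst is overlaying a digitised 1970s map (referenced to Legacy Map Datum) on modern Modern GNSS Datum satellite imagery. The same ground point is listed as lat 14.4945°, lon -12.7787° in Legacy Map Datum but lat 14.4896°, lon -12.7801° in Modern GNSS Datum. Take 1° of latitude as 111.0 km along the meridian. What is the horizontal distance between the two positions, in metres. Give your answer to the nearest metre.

Δφ = 14.4896° − 14.4945° = -0.0049°; Δλ = -12.7801° − -12.7787° = -0.0014°.
ΔN = Δφ × 111000 = -543.9 m; ΔE = Δλ × 111000 × cos(14.4945°) = -0.0014 × 111000 × 0.968172 = -150.5 m.
Distance = √(ΔE² + ΔN²) = √((-150.5)² + (-543.9)²) = 564.3 m.

564 m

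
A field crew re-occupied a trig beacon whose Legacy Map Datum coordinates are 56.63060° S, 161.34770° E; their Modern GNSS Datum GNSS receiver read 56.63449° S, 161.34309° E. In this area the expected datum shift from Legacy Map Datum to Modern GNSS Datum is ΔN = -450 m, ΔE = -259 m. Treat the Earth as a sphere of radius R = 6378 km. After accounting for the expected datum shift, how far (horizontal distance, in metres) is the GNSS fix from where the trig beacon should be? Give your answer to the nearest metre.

29 m

Observed coordinate differences: Δφ = -0.00389°, Δλ = -0.00461°.
Converting to metres (1° lat = 111317 m, cos φ = 0.550035): observed ΔN = -433.0 m, observed ΔE = -282.3 m.
Subtracting the expected shift leaves a residual of -433.0 − (-450) = 17.0 m north and -282.3 − (-259) = -23.3 m east.
Residual distance = √(17.0² + (-23.3)²) = 28.8 m.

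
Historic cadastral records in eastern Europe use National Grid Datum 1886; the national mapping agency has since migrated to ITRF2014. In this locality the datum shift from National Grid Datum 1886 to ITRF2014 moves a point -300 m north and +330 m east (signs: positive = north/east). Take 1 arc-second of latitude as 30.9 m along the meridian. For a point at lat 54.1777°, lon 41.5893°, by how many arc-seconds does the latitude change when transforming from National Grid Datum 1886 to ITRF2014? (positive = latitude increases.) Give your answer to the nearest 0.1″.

Δφ = -9.7″

1″ of latitude = 30.90 m, so Δφ = -300.0 / 30.90 = -9.709″.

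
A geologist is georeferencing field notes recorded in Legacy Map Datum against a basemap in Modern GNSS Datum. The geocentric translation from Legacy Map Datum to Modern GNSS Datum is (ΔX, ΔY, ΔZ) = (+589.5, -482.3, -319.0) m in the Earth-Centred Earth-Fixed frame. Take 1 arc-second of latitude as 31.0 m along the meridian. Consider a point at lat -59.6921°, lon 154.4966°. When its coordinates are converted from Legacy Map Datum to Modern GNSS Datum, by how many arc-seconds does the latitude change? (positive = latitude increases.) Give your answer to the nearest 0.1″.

Δφ = -25.8″

sin φ = -0.863326, cos φ = 0.504647, sin λ = 0.430565, cos λ = -0.902560.
North component: ΔN = −sin φ cos λ·ΔX − sin φ sin λ·ΔY + cos φ·ΔZ = −(-0.863326)(-0.902560)(589.5) − (-0.863326)(0.430565)(-482.3) + (0.504647)(-319.0) = -799.60 m.
1° of latitude spans 3600 × 31.00 = 111600 m, so Δφ = -799.60 / 111600 × 3600 = -25.794″.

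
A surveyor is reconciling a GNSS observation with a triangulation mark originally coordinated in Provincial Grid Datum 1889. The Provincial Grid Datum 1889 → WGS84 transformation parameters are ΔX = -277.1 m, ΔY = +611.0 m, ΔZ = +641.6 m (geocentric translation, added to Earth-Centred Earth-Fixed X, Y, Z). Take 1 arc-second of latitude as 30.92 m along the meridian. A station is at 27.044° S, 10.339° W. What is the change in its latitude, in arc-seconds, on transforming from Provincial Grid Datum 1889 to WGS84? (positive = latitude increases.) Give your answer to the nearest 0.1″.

sin φ = -0.454675, cos φ = 0.890658, sin λ = -0.179472, cos λ = 0.983763.
North component: ΔN = −sin φ cos λ·ΔX − sin φ sin λ·ΔY + cos φ·ΔZ = −(-0.454675)(0.983763)(-277.1) − (-0.454675)(-0.179472)(611.0) + (0.890658)(641.6) = 397.64 m.
1° of latitude spans 3600 × 30.92 = 111312 m, so Δφ = 397.64 / 111312 × 3600 = 12.860″.

Δφ = 12.9″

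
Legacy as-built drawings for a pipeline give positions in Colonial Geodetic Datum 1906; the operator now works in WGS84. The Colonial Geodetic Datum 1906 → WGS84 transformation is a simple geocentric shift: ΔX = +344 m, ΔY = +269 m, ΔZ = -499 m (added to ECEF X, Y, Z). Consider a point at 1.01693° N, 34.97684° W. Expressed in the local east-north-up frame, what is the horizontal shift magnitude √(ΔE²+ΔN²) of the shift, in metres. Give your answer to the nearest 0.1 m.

652.4 m

At φ = 1.01693°, λ = -34.97684°: sin φ = 0.017748, cos φ = 0.999842, sin λ = -0.573245, cos λ = 0.819384.
ΔE = −sin λ·ΔX + cos λ·ΔY = −(-0.573245)·(344) + (0.819384)·(269) = 417.61 m.
ΔN = −sin φ cos λ·ΔX − sin φ sin λ·ΔY + cos φ·ΔZ = −(0.017748)(0.819384)(344) − (0.017748)(-0.573245)(269) + (0.999842)(-499) = -501.19 m.
Horizontal magnitude = √(ΔE² + ΔN²) = √(417.61² + (-501.19)²) = 652.37 m.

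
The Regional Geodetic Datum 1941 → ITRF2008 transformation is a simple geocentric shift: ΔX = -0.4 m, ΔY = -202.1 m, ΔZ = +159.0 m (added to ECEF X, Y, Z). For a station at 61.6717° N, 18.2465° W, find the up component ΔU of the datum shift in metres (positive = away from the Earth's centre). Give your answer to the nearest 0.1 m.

ΔU = 169.8 m

At φ = 61.6717°, λ = -18.2465°: sin φ = 0.880243, cos φ = 0.474523, sin λ = -0.313106, cos λ = 0.949718.
ΔU = cos φ cos λ·ΔX + cos φ sin λ·ΔY + sin φ·ΔZ = (0.474523)(0.949718)(-0.4) + (0.474523)(-0.313106)(-202.1) + (0.880243)(159.0) = 169.81 m.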